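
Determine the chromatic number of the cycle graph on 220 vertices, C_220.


A cycle on an even number of vertices is bipartite: alternate two colors around the cycle.
Since 220 is even, two colors suffice, and at least two are needed because the graph has edges.
Chromatic number = 2.

2


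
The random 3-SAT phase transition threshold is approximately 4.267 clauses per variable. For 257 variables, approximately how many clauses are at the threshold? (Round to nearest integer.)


The 3-SAT phase transition occurs at approximately 4.267 clauses per variable.
m = 4.267 * 257 = 1096.619.
Rounded to nearest integer: 1097.

1097


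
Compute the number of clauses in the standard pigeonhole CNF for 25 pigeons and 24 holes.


The PHP encoding has two parts:
1) At-least-one-hole clauses: 25 (one per pigeon, each with 24 literals).
2) At-most-one-pigeon-per-hole clauses: 24 holes * C(25,2) = 24 * 300 = 7200.
Total clauses = 25 + 7200 = 7225.

7225


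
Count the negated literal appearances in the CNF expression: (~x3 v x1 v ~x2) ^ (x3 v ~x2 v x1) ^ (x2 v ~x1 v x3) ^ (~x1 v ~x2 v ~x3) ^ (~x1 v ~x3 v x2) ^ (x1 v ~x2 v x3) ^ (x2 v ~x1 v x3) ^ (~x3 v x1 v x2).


Scan each clause for negated literals.
Clause 1: 2 negative; Clause 2: 1 negative; Clause 3: 1 negative; Clause 4: 3 negative; Clause 5: 2 negative; Clause 6: 1 negative; Clause 7: 1 negative; Clause 8: 1 negative.
Total negative literal occurrences = 12.

12


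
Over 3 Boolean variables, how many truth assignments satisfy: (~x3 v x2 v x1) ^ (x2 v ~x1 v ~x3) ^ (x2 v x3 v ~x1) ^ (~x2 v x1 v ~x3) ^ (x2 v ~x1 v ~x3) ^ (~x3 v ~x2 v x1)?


Enumerate all 8 truth assignments over 3 variables.
Test each against every clause.
Satisfying assignments found: 4.

4


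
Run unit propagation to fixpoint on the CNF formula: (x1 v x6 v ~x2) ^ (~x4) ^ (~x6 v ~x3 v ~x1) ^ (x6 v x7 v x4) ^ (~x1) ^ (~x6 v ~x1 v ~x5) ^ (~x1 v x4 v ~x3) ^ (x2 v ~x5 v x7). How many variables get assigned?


Unit propagation repeatedly assigns the literal in any unit clause, then simplifies.
Assignments in order: x4 = F, x1 = F.
No further unit clauses remain.
Total variables assigned = 2.

2


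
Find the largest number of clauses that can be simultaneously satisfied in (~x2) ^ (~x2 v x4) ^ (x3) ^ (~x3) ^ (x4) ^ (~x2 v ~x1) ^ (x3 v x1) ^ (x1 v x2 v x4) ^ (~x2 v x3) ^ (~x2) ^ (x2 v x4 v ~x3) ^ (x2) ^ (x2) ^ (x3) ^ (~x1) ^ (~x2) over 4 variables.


Enumerate all 16 truth assignments.
For each, count how many of the 16 clauses are satisfied.
The formula is not fully satisfiable, so the maximum is below 16.
Maximum simultaneously satisfiable clauses = 13.

13


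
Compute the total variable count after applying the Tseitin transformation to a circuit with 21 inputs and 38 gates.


The Tseitin transformation introduces one auxiliary variable per gate.
Total variables = inputs + gates = 21 + 38 = 59.

59


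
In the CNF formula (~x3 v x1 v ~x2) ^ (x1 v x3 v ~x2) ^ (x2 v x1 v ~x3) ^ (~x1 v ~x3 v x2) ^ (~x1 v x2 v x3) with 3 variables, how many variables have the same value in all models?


Find all satisfying assignments: 3 model(s).
Check which variables have the same value in every model.
No variable is fixed across all models.
Backbone size = 0.

0


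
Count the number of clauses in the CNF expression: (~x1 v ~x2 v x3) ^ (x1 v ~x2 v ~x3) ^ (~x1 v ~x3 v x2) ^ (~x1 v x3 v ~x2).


Each group enclosed in parentheses joined by ^ is one clause.
Counting the conjuncts: 4 clauses.

4


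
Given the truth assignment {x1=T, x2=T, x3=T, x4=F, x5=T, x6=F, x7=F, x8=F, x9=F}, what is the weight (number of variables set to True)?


The weight is the number of variables assigned True.
True variables: x1, x2, x3, x5.
Weight = 4.

4


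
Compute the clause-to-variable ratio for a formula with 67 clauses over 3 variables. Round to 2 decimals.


Clause-to-variable ratio = clauses / variables.
67 / 3 = 22.33.

22.33


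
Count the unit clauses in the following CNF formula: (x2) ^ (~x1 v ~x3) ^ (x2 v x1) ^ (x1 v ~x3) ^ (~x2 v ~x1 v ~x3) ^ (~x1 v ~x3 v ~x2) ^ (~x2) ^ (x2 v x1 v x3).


A unit clause contains exactly one literal.
Unit clauses found: (x2), (~x2).
Count = 2.

2


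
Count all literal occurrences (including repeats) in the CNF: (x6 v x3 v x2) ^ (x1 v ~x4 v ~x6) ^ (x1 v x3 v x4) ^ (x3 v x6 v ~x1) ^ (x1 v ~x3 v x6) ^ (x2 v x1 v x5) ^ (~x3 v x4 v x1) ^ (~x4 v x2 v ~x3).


Clause lengths: 3, 3, 3, 3, 3, 3, 3, 3.
Sum = 3 + 3 + 3 + 3 + 3 + 3 + 3 + 3 = 24.

24


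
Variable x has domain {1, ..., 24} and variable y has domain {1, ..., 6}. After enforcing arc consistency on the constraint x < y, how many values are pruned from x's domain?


For the constraint x < y, x needs a supporting value in y's domain.
x can be at most 5 (one less than y's maximum).
Valid x values from domain: 5 out of 24.
Pruned = 24 - 5 = 19.

19


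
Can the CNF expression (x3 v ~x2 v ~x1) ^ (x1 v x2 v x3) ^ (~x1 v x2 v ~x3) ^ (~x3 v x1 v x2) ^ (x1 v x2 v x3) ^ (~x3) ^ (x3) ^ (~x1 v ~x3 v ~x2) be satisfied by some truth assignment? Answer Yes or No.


Check all 8 possible truth assignments.
Number of satisfying assignments found: 0.
The formula is unsatisfiable.

No


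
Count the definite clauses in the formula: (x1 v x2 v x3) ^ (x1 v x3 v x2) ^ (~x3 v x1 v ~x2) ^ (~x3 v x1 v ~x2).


A definite clause has exactly one positive literal.
Clause 1: 3 positive -> not definite
Clause 2: 3 positive -> not definite
Clause 3: 1 positive -> definite
Clause 4: 1 positive -> definite
Definite clause count = 2.

2


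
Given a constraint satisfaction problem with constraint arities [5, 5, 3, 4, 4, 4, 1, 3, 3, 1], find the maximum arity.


The arities are: 5, 5, 3, 4, 4, 4, 1, 3, 3, 1.
Scan for the maximum value.
Maximum arity = 5.

5


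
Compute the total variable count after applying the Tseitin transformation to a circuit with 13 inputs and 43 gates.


The Tseitin transformation introduces one auxiliary variable per gate.
Total variables = inputs + gates = 13 + 43 = 56.

56


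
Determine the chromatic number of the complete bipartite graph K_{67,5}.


K_{67,5} is bipartite by definition: the two parts are independent sets, with every edge crossing between them.
Color all vertices in one part with color 1 and all vertices in the other part with color 2.
Since the graph has at least one edge, one color does not suffice.
Chromatic number = 2.

2


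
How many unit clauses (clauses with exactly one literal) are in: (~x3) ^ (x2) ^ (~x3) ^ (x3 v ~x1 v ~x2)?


A unit clause contains exactly one literal.
Unit clauses found: (~x3), (x2), (~x3).
Count = 3.

3


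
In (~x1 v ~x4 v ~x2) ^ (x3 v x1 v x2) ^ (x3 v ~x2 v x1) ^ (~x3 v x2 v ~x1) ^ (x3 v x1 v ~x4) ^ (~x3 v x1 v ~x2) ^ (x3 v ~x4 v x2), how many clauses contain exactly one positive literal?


A definite clause has exactly one positive literal.
Clause 1: 0 positive -> not definite
Clause 2: 3 positive -> not definite
Clause 3: 2 positive -> not definite
Clause 4: 1 positive -> definite
Clause 5: 2 positive -> not definite
Clause 6: 1 positive -> definite
Clause 7: 2 positive -> not definite
Definite clause count = 2.

2


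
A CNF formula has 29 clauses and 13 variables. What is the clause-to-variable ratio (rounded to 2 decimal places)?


Clause-to-variable ratio = clauses / variables.
29 / 13 = 2.23.

2.23


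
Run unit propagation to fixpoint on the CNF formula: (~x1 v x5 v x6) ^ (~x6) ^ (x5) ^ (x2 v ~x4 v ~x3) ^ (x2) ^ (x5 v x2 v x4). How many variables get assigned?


Unit propagation repeatedly assigns the literal in any unit clause, then simplifies.
Assignments in order: x6 = F, x5 = T, x2 = T.
No further unit clauses remain.
Total variables assigned = 3.

3


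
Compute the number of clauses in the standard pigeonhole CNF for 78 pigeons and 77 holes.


The PHP encoding has two parts:
1) At-least-one-hole clauses: 78 (one per pigeon, each with 77 literals).
2) At-most-one-pigeon-per-hole clauses: 77 holes * C(78,2) = 77 * 3003 = 231231.
Total clauses = 78 + 231231 = 231309.

231309


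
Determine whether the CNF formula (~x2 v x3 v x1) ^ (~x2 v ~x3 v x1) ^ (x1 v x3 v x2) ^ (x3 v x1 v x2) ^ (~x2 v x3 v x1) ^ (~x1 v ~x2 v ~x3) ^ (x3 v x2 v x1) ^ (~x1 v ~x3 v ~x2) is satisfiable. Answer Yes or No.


Check all 8 possible truth assignments.
Number of satisfying assignments found: 4.
The formula is satisfiable.

Yes


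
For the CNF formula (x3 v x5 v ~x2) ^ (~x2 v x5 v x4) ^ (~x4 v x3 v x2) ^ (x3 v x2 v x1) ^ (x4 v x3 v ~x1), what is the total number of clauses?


Each group enclosed in parentheses joined by ^ is one clause.
Counting the conjuncts: 5 clauses.

5


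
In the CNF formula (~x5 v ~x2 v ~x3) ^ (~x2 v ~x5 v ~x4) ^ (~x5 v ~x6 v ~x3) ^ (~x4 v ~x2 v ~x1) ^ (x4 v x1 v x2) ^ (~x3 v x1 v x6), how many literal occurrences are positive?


Scan each clause for unnegated literals.
Clause 1: 0 positive; Clause 2: 0 positive; Clause 3: 0 positive; Clause 4: 0 positive; Clause 5: 3 positive; Clause 6: 2 positive.
Total positive literal occurrences = 5.

5


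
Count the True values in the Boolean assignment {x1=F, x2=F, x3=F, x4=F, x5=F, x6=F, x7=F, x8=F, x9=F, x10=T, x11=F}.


The weight is the number of variables assigned True.
True variables: x10.
Weight = 1.

1


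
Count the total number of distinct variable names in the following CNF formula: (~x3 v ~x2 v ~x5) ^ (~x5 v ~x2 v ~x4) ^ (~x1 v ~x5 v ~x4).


Identify each distinct variable in the formula.
Variables found: x1, x2, x3, x4, x5.
Total distinct variables = 5.

5


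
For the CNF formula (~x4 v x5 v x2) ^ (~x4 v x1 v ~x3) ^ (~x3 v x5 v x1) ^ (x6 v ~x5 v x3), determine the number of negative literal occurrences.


Scan each clause for negated literals.
Clause 1: 1 negative; Clause 2: 2 negative; Clause 3: 1 negative; Clause 4: 1 negative.
Total negative literal occurrences = 5.

5


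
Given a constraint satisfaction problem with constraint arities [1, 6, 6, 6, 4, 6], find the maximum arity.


The arities are: 1, 6, 6, 6, 4, 6.
Scan for the maximum value.
Maximum arity = 6.

6


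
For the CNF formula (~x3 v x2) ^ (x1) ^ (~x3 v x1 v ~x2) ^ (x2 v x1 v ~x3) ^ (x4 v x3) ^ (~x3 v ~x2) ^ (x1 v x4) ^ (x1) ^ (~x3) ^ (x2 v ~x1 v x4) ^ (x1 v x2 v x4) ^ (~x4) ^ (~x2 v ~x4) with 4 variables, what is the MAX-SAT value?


Enumerate all 16 truth assignments.
For each, count how many of the 13 clauses are satisfied.
The formula is not fully satisfiable, so the maximum is below 13.
Maximum simultaneously satisfiable clauses = 12.

12


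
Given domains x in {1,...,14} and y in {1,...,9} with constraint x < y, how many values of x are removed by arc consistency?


For the constraint x < y, x needs a supporting value in y's domain.
x can be at most 8 (one less than y's maximum).
Valid x values from domain: 8 out of 14.
Pruned = 14 - 8 = 6.

6


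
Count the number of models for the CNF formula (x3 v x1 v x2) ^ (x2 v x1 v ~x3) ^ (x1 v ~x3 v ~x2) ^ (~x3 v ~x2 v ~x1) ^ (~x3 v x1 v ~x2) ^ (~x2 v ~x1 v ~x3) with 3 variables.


Enumerate all 8 truth assignments over 3 variables.
Test each against every clause.
Satisfying assignments found: 4.

4


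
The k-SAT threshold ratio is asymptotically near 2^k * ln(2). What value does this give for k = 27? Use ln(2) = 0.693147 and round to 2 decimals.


Using the asymptotic formula: threshold ~ 2^k * ln(2).
2^27 = 134217728.
134217728 * 0.693147 = 93032615.51.

93032615.51


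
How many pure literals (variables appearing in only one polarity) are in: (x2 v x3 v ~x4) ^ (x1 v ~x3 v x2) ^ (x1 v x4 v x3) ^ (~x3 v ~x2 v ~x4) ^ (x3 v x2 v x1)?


A pure literal appears in only one polarity across all clauses.
Pure literals: x1 (positive only).
Count = 1.

1


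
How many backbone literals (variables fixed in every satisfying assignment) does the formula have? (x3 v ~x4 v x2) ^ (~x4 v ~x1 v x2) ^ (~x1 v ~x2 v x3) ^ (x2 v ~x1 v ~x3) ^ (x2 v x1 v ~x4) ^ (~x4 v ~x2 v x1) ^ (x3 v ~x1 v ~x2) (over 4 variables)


Find all satisfying assignments: 7 model(s).
Check which variables have the same value in every model.
No variable is fixed across all models.
Backbone size = 0.

0


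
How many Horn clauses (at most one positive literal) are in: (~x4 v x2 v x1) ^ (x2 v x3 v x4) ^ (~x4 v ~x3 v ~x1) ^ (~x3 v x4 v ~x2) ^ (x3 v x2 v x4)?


A Horn clause has at most one positive literal.
Clause 1: 2 positive lit(s) -> not Horn
Clause 2: 3 positive lit(s) -> not Horn
Clause 3: 0 positive lit(s) -> Horn
Clause 4: 1 positive lit(s) -> Horn
Clause 5: 3 positive lit(s) -> not Horn
Total Horn clauses = 2.

2


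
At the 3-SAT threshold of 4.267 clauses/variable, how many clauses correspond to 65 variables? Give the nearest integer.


The 3-SAT phase transition occurs at approximately 4.267 clauses per variable.
m = 4.267 * 65 = 277.355.
Rounded to nearest integer: 277.

277


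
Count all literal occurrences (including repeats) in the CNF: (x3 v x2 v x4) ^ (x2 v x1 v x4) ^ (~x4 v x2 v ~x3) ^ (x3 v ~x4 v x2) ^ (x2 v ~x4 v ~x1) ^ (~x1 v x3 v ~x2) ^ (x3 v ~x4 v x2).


Clause lengths: 3, 3, 3, 3, 3, 3, 3.
Sum = 3 + 3 + 3 + 3 + 3 + 3 + 3 = 21.

21


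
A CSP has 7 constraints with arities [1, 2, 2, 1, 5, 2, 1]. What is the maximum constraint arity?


The arities are: 1, 2, 2, 1, 5, 2, 1.
Scan for the maximum value.
Maximum arity = 5.

5


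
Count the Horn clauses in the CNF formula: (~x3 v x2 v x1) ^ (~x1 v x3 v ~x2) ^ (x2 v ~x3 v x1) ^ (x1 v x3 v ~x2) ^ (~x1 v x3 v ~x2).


A Horn clause has at most one positive literal.
Clause 1: 2 positive lit(s) -> not Horn
Clause 2: 1 positive lit(s) -> Horn
Clause 3: 2 positive lit(s) -> not Horn
Clause 4: 2 positive lit(s) -> not Horn
Clause 5: 1 positive lit(s) -> Horn
Total Horn clauses = 2.

2


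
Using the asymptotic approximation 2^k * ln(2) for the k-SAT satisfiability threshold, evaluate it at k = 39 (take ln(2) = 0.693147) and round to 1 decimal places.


Using the asymptotic formula: threshold ~ 2^k * ln(2).
2^39 = 549755813888.
549755813888 * 0.693147 = 381061593129.0.

381061593129.0


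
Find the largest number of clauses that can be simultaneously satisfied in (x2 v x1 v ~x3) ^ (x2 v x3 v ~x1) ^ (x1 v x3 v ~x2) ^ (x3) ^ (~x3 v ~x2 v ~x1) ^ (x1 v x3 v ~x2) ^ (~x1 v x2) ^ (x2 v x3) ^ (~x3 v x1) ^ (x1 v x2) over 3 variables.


Enumerate all 8 truth assignments.
For each, count how many of the 10 clauses are satisfied.
The formula is not fully satisfiable, so the maximum is below 10.
Maximum simultaneously satisfiable clauses = 9.

9


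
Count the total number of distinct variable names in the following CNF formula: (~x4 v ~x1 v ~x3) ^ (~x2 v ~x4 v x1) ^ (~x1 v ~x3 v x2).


Identify each distinct variable in the formula.
Variables found: x1, x2, x3, x4.
Total distinct variables = 4.

4


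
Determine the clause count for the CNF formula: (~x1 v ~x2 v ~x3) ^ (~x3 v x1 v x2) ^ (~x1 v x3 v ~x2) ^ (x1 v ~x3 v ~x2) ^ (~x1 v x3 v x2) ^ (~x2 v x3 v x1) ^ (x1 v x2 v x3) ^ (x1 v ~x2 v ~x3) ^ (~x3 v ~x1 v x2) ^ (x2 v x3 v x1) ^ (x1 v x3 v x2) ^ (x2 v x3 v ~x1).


Each group enclosed in parentheses joined by ^ is one clause.
Counting the conjuncts: 12 clauses.

12


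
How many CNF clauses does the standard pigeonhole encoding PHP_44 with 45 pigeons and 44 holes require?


The PHP encoding has two parts:
1) At-least-one-hole clauses: 45 (one per pigeon, each with 44 literals).
2) At-most-one-pigeon-per-hole clauses: 44 holes * C(45,2) = 44 * 990 = 43560.
Total clauses = 45 + 43560 = 43605.

43605


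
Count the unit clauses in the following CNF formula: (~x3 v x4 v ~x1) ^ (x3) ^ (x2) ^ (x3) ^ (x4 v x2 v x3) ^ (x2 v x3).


A unit clause contains exactly one literal.
Unit clauses found: (x3), (x2), (x3).
Count = 3.

3


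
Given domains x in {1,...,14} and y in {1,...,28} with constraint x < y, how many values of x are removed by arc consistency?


For the constraint x < y, x needs a supporting value in y's domain.
x can be at most 27 (one less than y's maximum).
Valid x values from domain: 14 out of 14.
Pruned = 14 - 14 = 0.

0


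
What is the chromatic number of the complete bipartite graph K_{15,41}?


K_{15,41} is bipartite by definition: the two parts are independent sets, with every edge crossing between them.
Color all vertices in one part with color 1 and all vertices in the other part with color 2.
Since the graph has at least one edge, one color does not suffice.
Chromatic number = 2.

2


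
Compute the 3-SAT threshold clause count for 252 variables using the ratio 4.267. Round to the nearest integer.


The 3-SAT phase transition occurs at approximately 4.267 clauses per variable.
m = 4.267 * 252 = 1075.284.
Rounded to nearest integer: 1075.

1075


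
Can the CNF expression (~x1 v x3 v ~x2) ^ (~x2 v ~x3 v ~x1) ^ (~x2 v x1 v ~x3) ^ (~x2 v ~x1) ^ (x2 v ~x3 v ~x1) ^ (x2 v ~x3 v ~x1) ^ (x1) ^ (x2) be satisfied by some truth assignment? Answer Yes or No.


Check all 8 possible truth assignments.
Number of satisfying assignments found: 0.
The formula is unsatisfiable.

No


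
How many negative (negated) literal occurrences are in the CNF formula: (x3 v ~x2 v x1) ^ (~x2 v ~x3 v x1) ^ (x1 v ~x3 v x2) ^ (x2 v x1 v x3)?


Scan each clause for negated literals.
Clause 1: 1 negative; Clause 2: 2 negative; Clause 3: 1 negative; Clause 4: 0 negative.
Total negative literal occurrences = 4.

4


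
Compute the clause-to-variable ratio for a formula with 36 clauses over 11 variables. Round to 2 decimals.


Clause-to-variable ratio = clauses / variables.
36 / 11 = 3.27.

3.27


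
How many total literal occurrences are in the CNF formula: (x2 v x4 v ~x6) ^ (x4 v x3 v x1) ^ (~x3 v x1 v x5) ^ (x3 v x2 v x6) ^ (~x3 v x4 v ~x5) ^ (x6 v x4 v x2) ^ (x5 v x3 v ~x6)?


Clause lengths: 3, 3, 3, 3, 3, 3, 3.
Sum = 3 + 3 + 3 + 3 + 3 + 3 + 3 = 21.

21


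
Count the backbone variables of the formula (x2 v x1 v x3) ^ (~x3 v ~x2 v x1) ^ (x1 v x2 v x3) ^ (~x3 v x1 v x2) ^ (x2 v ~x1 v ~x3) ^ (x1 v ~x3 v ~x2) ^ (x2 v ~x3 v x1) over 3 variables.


Find all satisfying assignments: 4 model(s).
Check which variables have the same value in every model.
No variable is fixed across all models.
Backbone size = 0.

0


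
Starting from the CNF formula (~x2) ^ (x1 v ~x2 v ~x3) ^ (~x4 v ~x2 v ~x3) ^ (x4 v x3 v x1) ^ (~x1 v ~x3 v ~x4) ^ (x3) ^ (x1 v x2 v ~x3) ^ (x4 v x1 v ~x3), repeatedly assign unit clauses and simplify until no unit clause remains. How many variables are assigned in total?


Unit propagation repeatedly assigns the literal in any unit clause, then simplifies.
Assignments in order: x2 = F, x3 = T, x1 = T, x4 = F.
No further unit clauses remain.
Total variables assigned = 4.

4


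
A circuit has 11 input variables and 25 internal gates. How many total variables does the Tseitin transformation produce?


The Tseitin transformation introduces one auxiliary variable per gate.
Total variables = inputs + gates = 11 + 25 = 36.

36


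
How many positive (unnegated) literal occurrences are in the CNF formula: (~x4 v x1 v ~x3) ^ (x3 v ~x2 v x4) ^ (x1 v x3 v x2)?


Scan each clause for unnegated literals.
Clause 1: 1 positive; Clause 2: 2 positive; Clause 3: 3 positive.
Total positive literal occurrences = 6.

6


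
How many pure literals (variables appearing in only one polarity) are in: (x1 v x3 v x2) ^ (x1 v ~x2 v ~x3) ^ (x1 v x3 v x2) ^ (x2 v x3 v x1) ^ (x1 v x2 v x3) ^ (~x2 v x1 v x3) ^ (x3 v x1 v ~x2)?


A pure literal appears in only one polarity across all clauses.
Pure literals: x1 (positive only).
Count = 1.

1


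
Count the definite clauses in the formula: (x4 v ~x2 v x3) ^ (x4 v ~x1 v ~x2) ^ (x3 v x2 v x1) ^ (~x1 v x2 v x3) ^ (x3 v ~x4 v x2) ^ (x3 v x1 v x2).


A definite clause has exactly one positive literal.
Clause 1: 2 positive -> not definite
Clause 2: 1 positive -> definite
Clause 3: 3 positive -> not definite
Clause 4: 2 positive -> not definite
Clause 5: 2 positive -> not definite
Clause 6: 3 positive -> not definite
Definite clause count = 1.

1


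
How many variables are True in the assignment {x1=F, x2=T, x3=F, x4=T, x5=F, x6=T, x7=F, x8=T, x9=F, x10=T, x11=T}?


The weight is the number of variables assigned True.
True variables: x2, x4, x6, x8, x10, x11.
Weight = 6.

6


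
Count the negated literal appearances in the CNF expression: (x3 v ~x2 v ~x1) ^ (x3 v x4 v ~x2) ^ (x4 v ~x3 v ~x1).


Scan each clause for negated literals.
Clause 1: 2 negative; Clause 2: 1 negative; Clause 3: 2 negative.
Total negative literal occurrences = 5.

5


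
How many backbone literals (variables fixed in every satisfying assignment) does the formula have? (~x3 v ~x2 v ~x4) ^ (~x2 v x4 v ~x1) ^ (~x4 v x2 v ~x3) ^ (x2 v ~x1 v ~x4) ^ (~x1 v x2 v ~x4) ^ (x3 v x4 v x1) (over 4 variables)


Find all satisfying assignments: 7 model(s).
Check which variables have the same value in every model.
No variable is fixed across all models.
Backbone size = 0.

0


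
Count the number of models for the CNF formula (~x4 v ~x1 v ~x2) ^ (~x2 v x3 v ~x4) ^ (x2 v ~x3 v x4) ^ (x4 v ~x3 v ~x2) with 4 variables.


Enumerate all 16 truth assignments over 4 variables.
Test each against every clause.
Satisfying assignments found: 9.

9


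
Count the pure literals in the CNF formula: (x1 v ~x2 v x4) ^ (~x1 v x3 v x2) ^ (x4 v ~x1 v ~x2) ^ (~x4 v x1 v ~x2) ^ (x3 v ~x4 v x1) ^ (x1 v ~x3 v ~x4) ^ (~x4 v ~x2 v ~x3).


A pure literal appears in only one polarity across all clauses.
No pure literals found.
Count = 0.

0


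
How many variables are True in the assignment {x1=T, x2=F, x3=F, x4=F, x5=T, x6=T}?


The weight is the number of variables assigned True.
True variables: x1, x5, x6.
Weight = 3.

3


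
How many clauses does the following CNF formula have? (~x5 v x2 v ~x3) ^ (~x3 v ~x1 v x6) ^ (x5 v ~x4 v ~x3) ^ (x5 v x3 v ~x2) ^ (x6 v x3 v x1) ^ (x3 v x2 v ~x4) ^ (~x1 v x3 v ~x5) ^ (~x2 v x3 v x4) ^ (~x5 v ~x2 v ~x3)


Each group enclosed in parentheses joined by ^ is one clause.
Counting the conjuncts: 9 clauses.

9


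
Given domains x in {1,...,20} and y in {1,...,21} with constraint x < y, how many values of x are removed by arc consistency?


For the constraint x < y, x needs a supporting value in y's domain.
x can be at most 20 (one less than y's maximum).
Valid x values from domain: 20 out of 20.
Pruned = 20 - 20 = 0.

0


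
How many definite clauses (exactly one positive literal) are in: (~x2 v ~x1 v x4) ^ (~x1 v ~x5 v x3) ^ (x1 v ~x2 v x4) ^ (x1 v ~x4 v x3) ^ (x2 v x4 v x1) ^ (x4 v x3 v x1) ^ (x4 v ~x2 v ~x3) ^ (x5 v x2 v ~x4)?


A definite clause has exactly one positive literal.
Clause 1: 1 positive -> definite
Clause 2: 1 positive -> definite
Clause 3: 2 positive -> not definite
Clause 4: 2 positive -> not definite
Clause 5: 3 positive -> not definite
Clause 6: 3 positive -> not definite
Clause 7: 1 positive -> definite
Clause 8: 2 positive -> not definite
Definite clause count = 3.

3


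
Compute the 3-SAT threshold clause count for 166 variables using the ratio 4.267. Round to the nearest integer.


The 3-SAT phase transition occurs at approximately 4.267 clauses per variable.
m = 4.267 * 166 = 708.322.
Rounded to nearest integer: 708.

708


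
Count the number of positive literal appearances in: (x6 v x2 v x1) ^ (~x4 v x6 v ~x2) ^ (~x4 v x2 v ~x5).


Scan each clause for unnegated literals.
Clause 1: 3 positive; Clause 2: 1 positive; Clause 3: 1 positive.
Total positive literal occurrences = 5.

5


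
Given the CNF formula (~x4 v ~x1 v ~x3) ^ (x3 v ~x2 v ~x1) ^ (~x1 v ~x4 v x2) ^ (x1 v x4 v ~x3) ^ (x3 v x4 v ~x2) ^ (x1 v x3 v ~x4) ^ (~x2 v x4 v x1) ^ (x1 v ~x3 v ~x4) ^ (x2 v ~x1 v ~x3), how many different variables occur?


Identify each distinct variable in the formula.
Variables found: x1, x2, x3, x4.
Total distinct variables = 4.

4


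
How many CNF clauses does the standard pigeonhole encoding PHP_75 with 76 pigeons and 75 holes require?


The PHP encoding has two parts:
1) At-least-one-hole clauses: 76 (one per pigeon, each with 75 literals).
2) At-most-one-pigeon-per-hole clauses: 75 holes * C(76,2) = 75 * 2850 = 213750.
Total clauses = 76 + 213750 = 213826.

213826


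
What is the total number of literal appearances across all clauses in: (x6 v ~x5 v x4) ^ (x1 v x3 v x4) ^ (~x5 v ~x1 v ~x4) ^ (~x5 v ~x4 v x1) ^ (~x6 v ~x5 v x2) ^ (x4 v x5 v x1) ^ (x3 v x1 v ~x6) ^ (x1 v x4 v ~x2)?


Clause lengths: 3, 3, 3, 3, 3, 3, 3, 3.
Sum = 3 + 3 + 3 + 3 + 3 + 3 + 3 + 3 = 24.

24


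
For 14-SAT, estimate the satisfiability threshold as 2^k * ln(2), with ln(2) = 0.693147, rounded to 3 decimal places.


Using the asymptotic formula: threshold ~ 2^k * ln(2).
2^14 = 16384.
16384 * 0.693147 = 11356.52.

11356.52


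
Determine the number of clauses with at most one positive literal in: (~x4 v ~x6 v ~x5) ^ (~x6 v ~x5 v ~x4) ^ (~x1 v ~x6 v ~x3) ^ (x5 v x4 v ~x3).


A Horn clause has at most one positive literal.
Clause 1: 0 positive lit(s) -> Horn
Clause 2: 0 positive lit(s) -> Horn
Clause 3: 0 positive lit(s) -> Horn
Clause 4: 2 positive lit(s) -> not Horn
Total Horn clauses = 3.

3


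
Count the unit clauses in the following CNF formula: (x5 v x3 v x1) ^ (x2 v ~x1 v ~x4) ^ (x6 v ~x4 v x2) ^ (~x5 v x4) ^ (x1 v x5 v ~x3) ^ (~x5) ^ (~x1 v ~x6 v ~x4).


A unit clause contains exactly one literal.
Unit clauses found: (~x5).
Count = 1.

1


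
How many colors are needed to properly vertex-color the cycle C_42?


A cycle on an even number of vertices is bipartite: alternate two colors around the cycle.
Since 42 is even, two colors suffice, and at least two are needed because the graph has edges.
Chromatic number = 2.

2


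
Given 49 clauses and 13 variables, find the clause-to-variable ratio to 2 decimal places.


Clause-to-variable ratio = clauses / variables.
49 / 13 = 3.77.

3.77


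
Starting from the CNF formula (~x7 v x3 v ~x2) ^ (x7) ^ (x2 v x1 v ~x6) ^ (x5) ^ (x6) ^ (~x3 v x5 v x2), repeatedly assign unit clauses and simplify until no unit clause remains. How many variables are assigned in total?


Unit propagation repeatedly assigns the literal in any unit clause, then simplifies.
Assignments in order: x7 = T, x5 = T, x6 = T.
No further unit clauses remain.
Total variables assigned = 3.

3


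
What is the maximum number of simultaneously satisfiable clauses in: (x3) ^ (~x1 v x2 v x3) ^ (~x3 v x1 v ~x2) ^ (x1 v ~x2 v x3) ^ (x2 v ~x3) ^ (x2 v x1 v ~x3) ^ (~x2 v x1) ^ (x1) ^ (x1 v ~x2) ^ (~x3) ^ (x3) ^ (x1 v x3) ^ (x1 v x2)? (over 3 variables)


Enumerate all 8 truth assignments.
For each, count how many of the 13 clauses are satisfied.
The formula is not fully satisfiable, so the maximum is below 13.
Maximum simultaneously satisfiable clauses = 12.

12


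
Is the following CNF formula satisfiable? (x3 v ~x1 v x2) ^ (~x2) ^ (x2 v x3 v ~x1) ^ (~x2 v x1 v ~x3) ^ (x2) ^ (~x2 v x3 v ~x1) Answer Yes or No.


Check all 8 possible truth assignments.
Number of satisfying assignments found: 0.
The formula is unsatisfiable.

No


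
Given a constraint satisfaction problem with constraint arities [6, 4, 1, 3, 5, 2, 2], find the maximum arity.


The arities are: 6, 4, 1, 3, 5, 2, 2.
Scan for the maximum value.
Maximum arity = 6.

6


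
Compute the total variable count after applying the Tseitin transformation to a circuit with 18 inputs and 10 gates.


The Tseitin transformation introduces one auxiliary variable per gate.
Total variables = inputs + gates = 18 + 10 = 28.

28


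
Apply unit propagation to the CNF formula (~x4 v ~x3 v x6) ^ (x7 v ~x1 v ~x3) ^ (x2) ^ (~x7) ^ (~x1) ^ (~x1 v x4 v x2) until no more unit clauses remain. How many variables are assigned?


Unit propagation repeatedly assigns the literal in any unit clause, then simplifies.
Assignments in order: x2 = T, x7 = F, x1 = F.
No further unit clauses remain.
Total variables assigned = 3.

3


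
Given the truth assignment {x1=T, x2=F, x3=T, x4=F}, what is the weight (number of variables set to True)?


The weight is the number of variables assigned True.
True variables: x1, x3.
Weight = 2.

2


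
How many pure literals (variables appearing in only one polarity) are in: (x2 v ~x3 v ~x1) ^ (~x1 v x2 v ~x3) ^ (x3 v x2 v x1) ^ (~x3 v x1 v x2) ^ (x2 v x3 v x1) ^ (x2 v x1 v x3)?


A pure literal appears in only one polarity across all clauses.
Pure literals: x2 (positive only).
Count = 1.

1


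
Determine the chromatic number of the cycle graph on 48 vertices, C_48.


A cycle on an even number of vertices is bipartite: alternate two colors around the cycle.
Since 48 is even, two colors suffice, and at least two are needed because the graph has edges.
Chromatic number = 2.

2


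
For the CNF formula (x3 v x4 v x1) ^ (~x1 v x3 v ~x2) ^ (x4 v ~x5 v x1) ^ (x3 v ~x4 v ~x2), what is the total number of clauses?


Each group enclosed in parentheses joined by ^ is one clause.
Counting the conjuncts: 4 clauses.

4


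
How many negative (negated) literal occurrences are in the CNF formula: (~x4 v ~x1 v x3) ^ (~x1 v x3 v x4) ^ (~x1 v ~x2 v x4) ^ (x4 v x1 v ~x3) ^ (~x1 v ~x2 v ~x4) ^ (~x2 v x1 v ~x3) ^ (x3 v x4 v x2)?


Scan each clause for negated literals.
Clause 1: 2 negative; Clause 2: 1 negative; Clause 3: 2 negative; Clause 4: 1 negative; Clause 5: 3 negative; Clause 6: 2 negative; Clause 7: 0 negative.
Total negative literal occurrences = 11.

11


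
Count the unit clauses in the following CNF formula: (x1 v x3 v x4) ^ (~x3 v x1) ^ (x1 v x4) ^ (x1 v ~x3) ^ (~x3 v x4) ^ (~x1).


A unit clause contains exactly one literal.
Unit clauses found: (~x1).
Count = 1.

1


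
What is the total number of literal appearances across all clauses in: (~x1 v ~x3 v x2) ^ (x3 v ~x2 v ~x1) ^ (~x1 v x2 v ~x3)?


Clause lengths: 3, 3, 3.
Sum = 3 + 3 + 3 = 9.

9


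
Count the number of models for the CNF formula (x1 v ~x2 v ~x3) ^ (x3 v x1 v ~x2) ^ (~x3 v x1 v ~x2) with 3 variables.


Enumerate all 8 truth assignments over 3 variables.
Test each against every clause.
Satisfying assignments found: 6.

6


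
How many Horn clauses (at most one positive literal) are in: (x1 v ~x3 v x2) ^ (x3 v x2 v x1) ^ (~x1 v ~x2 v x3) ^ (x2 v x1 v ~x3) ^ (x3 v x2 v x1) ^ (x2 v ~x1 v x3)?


A Horn clause has at most one positive literal.
Clause 1: 2 positive lit(s) -> not Horn
Clause 2: 3 positive lit(s) -> not Horn
Clause 3: 1 positive lit(s) -> Horn
Clause 4: 2 positive lit(s) -> not Horn
Clause 5: 3 positive lit(s) -> not Horn
Clause 6: 2 positive lit(s) -> not Horn
Total Horn clauses = 1.

1


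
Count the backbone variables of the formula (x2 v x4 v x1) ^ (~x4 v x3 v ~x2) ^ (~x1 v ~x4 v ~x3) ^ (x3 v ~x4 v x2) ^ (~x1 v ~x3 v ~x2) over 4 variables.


Find all satisfying assignments: 7 model(s).
Check which variables have the same value in every model.
No variable is fixed across all models.
Backbone size = 0.

0


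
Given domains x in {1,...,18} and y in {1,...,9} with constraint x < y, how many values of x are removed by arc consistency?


For the constraint x < y, x needs a supporting value in y's domain.
x can be at most 8 (one less than y's maximum).
Valid x values from domain: 8 out of 18.
Pruned = 18 - 8 = 10.

10


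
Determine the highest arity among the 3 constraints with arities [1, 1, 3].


The arities are: 1, 1, 3.
Scan for the maximum value.
Maximum arity = 3.

3


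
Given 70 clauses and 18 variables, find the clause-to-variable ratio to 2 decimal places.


Clause-to-variable ratio = clauses / variables.
70 / 18 = 3.89.

3.89


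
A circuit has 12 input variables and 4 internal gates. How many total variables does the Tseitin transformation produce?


The Tseitin transformation introduces one auxiliary variable per gate.
Total variables = inputs + gates = 12 + 4 = 16.

16


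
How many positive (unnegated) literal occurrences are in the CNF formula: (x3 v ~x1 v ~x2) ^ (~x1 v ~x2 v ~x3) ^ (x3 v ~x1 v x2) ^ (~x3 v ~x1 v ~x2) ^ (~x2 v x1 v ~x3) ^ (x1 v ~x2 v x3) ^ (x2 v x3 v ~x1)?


Scan each clause for unnegated literals.
Clause 1: 1 positive; Clause 2: 0 positive; Clause 3: 2 positive; Clause 4: 0 positive; Clause 5: 1 positive; Clause 6: 2 positive; Clause 7: 2 positive.
Total positive literal occurrences = 8.

8


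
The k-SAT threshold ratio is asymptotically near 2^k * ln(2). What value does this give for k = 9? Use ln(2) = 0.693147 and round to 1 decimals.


Using the asymptotic formula: threshold ~ 2^k * ln(2).
2^9 = 512.
512 * 0.693147 = 354.9.

354.9


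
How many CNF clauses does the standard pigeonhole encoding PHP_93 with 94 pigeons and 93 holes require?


The PHP encoding has two parts:
1) At-least-one-hole clauses: 94 (one per pigeon, each with 93 literals).
2) At-most-one-pigeon-per-hole clauses: 93 holes * C(94,2) = 93 * 4371 = 406503.
Total clauses = 94 + 406503 = 406597.

406597


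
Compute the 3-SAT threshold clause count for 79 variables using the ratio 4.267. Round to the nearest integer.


The 3-SAT phase transition occurs at approximately 4.267 clauses per variable.
m = 4.267 * 79 = 337.093.
Rounded to nearest integer: 337.

337


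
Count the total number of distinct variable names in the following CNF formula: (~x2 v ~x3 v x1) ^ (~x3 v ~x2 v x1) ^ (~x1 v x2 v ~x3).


Identify each distinct variable in the formula.
Variables found: x1, x2, x3.
Total distinct variables = 3.

3


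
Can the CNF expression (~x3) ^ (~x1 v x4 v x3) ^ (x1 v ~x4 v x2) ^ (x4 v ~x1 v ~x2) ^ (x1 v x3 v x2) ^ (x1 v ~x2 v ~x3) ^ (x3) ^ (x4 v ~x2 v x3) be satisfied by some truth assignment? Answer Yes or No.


Check all 16 possible truth assignments.
Number of satisfying assignments found: 0.
The formula is unsatisfiable.

No


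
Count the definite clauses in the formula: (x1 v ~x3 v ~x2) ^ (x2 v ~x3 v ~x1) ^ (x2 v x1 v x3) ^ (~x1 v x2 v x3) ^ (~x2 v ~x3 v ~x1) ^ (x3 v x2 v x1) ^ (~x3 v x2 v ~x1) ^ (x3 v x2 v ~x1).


A definite clause has exactly one positive literal.
Clause 1: 1 positive -> definite
Clause 2: 1 positive -> definite
Clause 3: 3 positive -> not definite
Clause 4: 2 positive -> not definite
Clause 5: 0 positive -> not definite
Clause 6: 3 positive -> not definite
Clause 7: 1 positive -> definite
Clause 8: 2 positive -> not definite
Definite clause count = 3.

3


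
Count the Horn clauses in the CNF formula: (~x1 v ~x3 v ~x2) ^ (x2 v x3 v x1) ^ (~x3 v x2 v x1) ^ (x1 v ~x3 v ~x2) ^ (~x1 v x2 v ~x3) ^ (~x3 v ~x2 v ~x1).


A Horn clause has at most one positive literal.
Clause 1: 0 positive lit(s) -> Horn
Clause 2: 3 positive lit(s) -> not Horn
Clause 3: 2 positive lit(s) -> not Horn
Clause 4: 1 positive lit(s) -> Horn
Clause 5: 1 positive lit(s) -> Horn
Clause 6: 0 positive lit(s) -> Horn
Total Horn clauses = 4.

4


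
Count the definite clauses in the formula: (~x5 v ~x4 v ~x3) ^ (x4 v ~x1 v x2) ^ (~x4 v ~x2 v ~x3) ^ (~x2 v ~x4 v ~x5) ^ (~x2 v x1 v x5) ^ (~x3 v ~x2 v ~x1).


A definite clause has exactly one positive literal.
Clause 1: 0 positive -> not definite
Clause 2: 2 positive -> not definite
Clause 3: 0 positive -> not definite
Clause 4: 0 positive -> not definite
Clause 5: 2 positive -> not definite
Clause 6: 0 positive -> not definite
Definite clause count = 0.

0


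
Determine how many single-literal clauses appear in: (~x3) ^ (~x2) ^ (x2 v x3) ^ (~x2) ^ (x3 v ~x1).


A unit clause contains exactly one literal.
Unit clauses found: (~x3), (~x2), (~x2).
Count = 3.

3


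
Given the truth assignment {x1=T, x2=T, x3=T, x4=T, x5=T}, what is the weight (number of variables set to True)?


The weight is the number of variables assigned True.
True variables: x1, x2, x3, x4, x5.
Weight = 5.

5


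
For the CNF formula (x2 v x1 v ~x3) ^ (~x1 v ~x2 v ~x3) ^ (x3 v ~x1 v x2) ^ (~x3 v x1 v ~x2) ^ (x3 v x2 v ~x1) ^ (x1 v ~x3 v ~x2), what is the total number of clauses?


Each group enclosed in parentheses joined by ^ is one clause.
Counting the conjuncts: 6 clauses.

6


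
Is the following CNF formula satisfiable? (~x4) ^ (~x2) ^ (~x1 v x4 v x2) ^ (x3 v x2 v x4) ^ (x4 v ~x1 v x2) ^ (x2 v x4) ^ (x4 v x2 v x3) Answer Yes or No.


Check all 16 possible truth assignments.
Number of satisfying assignments found: 0.
The formula is unsatisfiable.

No


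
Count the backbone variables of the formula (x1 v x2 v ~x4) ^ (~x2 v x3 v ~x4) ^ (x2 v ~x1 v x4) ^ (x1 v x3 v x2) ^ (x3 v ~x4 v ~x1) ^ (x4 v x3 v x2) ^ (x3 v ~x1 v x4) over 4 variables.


Find all satisfying assignments: 7 model(s).
Check which variables have the same value in every model.
No variable is fixed across all models.
Backbone size = 0.

0


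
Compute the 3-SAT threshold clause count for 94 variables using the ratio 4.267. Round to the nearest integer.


The 3-SAT phase transition occurs at approximately 4.267 clauses per variable.
m = 4.267 * 94 = 401.098.
Rounded to nearest integer: 401.

401


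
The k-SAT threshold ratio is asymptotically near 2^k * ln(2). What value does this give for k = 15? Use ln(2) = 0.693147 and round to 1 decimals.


Using the asymptotic formula: threshold ~ 2^k * ln(2).
2^15 = 32768.
32768 * 0.693147 = 22713.0.

22713.0


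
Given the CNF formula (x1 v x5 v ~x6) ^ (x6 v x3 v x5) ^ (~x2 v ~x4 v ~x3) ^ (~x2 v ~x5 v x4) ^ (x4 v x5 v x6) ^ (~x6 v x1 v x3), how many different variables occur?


Identify each distinct variable in the formula.
Variables found: x1, x2, x3, x4, x5, x6.
Total distinct variables = 6.

6


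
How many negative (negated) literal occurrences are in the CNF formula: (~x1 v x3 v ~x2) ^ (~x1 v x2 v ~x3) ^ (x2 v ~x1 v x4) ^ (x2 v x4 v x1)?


Scan each clause for negated literals.
Clause 1: 2 negative; Clause 2: 2 negative; Clause 3: 1 negative; Clause 4: 0 negative.
Total negative literal occurrences = 5.

5


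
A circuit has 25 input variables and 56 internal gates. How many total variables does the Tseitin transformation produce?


The Tseitin transformation introduces one auxiliary variable per gate.
Total variables = inputs + gates = 25 + 56 = 81.

81


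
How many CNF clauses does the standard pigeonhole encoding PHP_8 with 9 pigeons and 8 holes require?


The PHP encoding has two parts:
1) At-least-one-hole clauses: 9 (one per pigeon, each with 8 literals).
2) At-most-one-pigeon-per-hole clauses: 8 holes * C(9,2) = 8 * 36 = 288.
Total clauses = 9 + 288 = 297.

297


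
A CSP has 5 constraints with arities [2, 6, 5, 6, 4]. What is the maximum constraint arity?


The arities are: 2, 6, 5, 6, 4.
Scan for the maximum value.
Maximum arity = 6.

6


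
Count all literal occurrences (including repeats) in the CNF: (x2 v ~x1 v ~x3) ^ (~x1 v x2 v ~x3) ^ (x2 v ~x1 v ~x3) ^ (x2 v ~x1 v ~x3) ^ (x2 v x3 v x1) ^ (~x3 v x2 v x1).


Clause lengths: 3, 3, 3, 3, 3, 3.
Sum = 3 + 3 + 3 + 3 + 3 + 3 = 18.

18


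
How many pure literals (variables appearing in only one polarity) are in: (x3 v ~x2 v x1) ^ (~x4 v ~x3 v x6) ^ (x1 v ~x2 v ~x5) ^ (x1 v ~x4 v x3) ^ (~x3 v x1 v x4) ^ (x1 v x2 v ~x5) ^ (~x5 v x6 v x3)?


A pure literal appears in only one polarity across all clauses.
Pure literals: x1 (positive only), x5 (negative only), x6 (positive only).
Count = 3.

3


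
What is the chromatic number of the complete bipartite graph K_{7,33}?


K_{7,33} is bipartite by definition: the two parts are independent sets, with every edge crossing between them.
Color all vertices in one part with color 1 and all vertices in the other part with color 2.
Since the graph has at least one edge, one color does not suffice.
Chromatic number = 2.

2


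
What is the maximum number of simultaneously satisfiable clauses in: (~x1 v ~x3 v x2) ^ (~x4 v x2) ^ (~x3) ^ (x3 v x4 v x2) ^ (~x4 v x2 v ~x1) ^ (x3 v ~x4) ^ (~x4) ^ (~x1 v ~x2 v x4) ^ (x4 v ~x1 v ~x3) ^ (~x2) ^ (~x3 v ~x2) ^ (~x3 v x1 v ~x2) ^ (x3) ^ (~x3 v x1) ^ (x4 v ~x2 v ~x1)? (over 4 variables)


Enumerate all 16 truth assignments.
For each, count how many of the 15 clauses are satisfied.
The formula is not fully satisfiable, so the maximum is below 15.
Maximum simultaneously satisfiable clauses = 13.

13
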